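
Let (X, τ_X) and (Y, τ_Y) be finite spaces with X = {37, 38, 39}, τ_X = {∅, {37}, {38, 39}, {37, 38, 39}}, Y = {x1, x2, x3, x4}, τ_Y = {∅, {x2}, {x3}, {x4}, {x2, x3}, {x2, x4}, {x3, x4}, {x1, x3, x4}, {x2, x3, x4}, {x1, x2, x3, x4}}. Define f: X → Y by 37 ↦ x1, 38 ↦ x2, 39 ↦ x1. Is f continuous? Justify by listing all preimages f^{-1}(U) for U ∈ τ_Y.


f is NOT continuous.

Compute f^{-1}(U) for each U ∈ τ_Y:
  U = ∅: f^{-1}(U) = ∅ ∈ τ_X ✓.
  U = {x2}: f^{-1}(U) = {38} ∉ τ_X ✗.
  U = {x3}: f^{-1}(U) = ∅ ∈ τ_X ✓.
  U = {x4}: f^{-1}(U) = ∅ ∈ τ_X ✓.
  U = {x2, x3}: f^{-1}(U) = {38} ∉ τ_X ✗.
  U = {x2, x4}: f^{-1}(U) = {38} ∉ τ_X ✗.
  U = {x3, x4}: f^{-1}(U) = ∅ ∈ τ_X ✓.
  U = {x1, x3, x4}: f^{-1}(U) = {37, 39} ∉ τ_X ✗.
  U = {x2, x3, x4}: f^{-1}(U) = {38} ∉ τ_X ✗.
  U = {x1, x2, x3, x4}: f^{-1}(U) = {37, 38, 39} ∈ τ_X ✓.
Found U = {x2} with f^{-1}(U) = {38} not in τ_X. Therefore f is NOT continuous.


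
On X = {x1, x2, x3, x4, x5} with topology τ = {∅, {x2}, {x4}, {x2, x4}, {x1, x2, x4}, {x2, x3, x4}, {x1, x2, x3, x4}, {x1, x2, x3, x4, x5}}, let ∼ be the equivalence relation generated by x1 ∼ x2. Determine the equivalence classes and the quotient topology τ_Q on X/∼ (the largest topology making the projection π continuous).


X/∼ = {[x1=x2], [x3], [x4], [x5]}; |τ_Q| = 5.

Equivalence classes: [x1=x2], [x3], [x4], [x5].
Quotient map π: X → X/∼ sends x1 ↦ [x1=x2], x2 ↦ [x1=x2], x3 ↦ [x3], x4 ↦ [x4], x5 ↦ [x5].
For each subset V ⊆ X/∼, compute π^{-1}(V) ⊆ X and check whether π^{-1}(V) ∈ τ. V is open in τ_Q iff π^{-1}(V) ∈ τ.
  V = {}: π^{-1}(V) = ∅ ∈ τ ✓.
  V = {[x1=x2]}: π^{-1}(V) = {x1, x2} ∉ τ ✗.
  V = {[x3]}: π^{-1}(V) = {x3} ∉ τ ✗.
  V = {[x1=x2], [x3]}: π^{-1}(V) = {x1, x2, x3} ∉ τ ✗.
  V = {[x4]}: π^{-1}(V) = {x4} ∈ τ ✓.
  V = {[x1=x2], [x4]}: π^{-1}(V) = {x1, x2, x4} ∈ τ ✓.
  V = {[x3], [x4]}: π^{-1}(V) = {x3, x4} ∉ τ ✗.
  V = {[x1=x2], [x3], [x4]}: π^{-1}(V) = {x1, x2, x3, x4} ∈ τ ✓.
  V = {[x5]}: π^{-1}(V) = {x5} ∉ τ ✗.
  V = {[x1=x2], [x5]}: π^{-1}(V) = {x1, x2, x5} ∉ τ ✗.
  V = {[x3], [x5]}: π^{-1}(V) = {x3, x5} ∉ τ ✗.
  V = {[x1=x2], [x3], [x5]}: π^{-1}(V) = {x1, x2, x3, x5} ∉ τ ✗.
  V = {[x4], [x5]}: π^{-1}(V) = {x4, x5} ∉ τ ✗.
  V = {[x1=x2], [x4], [x5]}: π^{-1}(V) = {x1, x2, x4, x5} ∉ τ ✗.
  V = {[x3], [x4], [x5]}: π^{-1}(V) = {x3, x4, x5} ∉ τ ✗.
  V = {[x1=x2], [x3], [x4], [x5]}: π^{-1}(V) = {x1, x2, x3, x4, x5} ∈ τ ✓.
Open sets in the quotient: τ_Q = {{}, {[x4]}, {[x1=x2], [x4]}, {[x1=x2], [x3], [x4]}, {[x1=x2], [x3], [x4], [x5]}} (5 elements).


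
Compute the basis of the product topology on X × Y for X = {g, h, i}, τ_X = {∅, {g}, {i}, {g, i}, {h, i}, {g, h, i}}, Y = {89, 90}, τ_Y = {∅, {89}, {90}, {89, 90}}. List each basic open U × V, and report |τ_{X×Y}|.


Basis B = {∅ × ∅, {g} × {89}, {g} × {90}, {i} × {89}, {i} × {90}, {g} × {89, 90}, {g, i} × {89}, {g, i} × {90}, {h, i} × {89}, {h, i} × {90}, {i} × {89, 90}, {g, h, i} × {89}, {g, h, i} × {90}, {g, i} × {89, 90}, {h, i} × {89, 90}, {g, h, i} × {89, 90}}; |τ_{X×Y}| = 36.

Enumerate products U × V with U ∈ τ_X, V ∈ τ_Y (deduplicated):
  ∅ × ∅ = {} (∅)
  {g} × {89} = {(g,89)}
  {g} × {90} = {(g,90)}
  {i} × {89} = {(i,89)}
  {i} × {90} = {(i,90)}
  {g} × {89, 90} = {(g,89), (g,90)}
  {g, i} × {89} = {(g,89), (i,89)}
  {g, i} × {90} = {(g,90), (i,90)}
  {h, i} × {89} = {(h,89), (i,89)}
  {h, i} × {90} = {(h,90), (i,90)}
  {i} × {89, 90} = {(i,89), (i,90)}
  {g, h, i} × {89} = {(g,89), (h,89), (i,89)}
  {g, h, i} × {90} = {(g,90), (h,90), (i,90)}
  {g, i} × {89, 90} = {(g,89), (g,90), (i,89), (i,90)}
  {h, i} × {89, 90} = {(h,89), (h,90), (i,89), (i,90)}
  {g, h, i} × {89, 90} = {(g,89), (g,90), (h,89), (h,90), (i,89), (i,90)}
These 16 distinct sets form the basis B.
Close under arbitrary unions to get τ_{X×Y}; counting gives |τ_{X×Y}| = 36.


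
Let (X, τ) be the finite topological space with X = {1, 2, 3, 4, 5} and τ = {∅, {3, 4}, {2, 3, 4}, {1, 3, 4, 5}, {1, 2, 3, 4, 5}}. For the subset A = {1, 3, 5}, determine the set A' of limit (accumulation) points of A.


A' = {1, 2, 4, 5}

For each x ∈ X, list the open sets U ∈ τ with x ∈ U, then check whether U ∩ (A ∖ {x}) ≠ ∅ for every such U.
  x = 1: opens ∋ x are {1, 3, 4, 5}, {1, 2, 3, 4, 5}; each meets A ∖ {1}, so x IS a limit point.
  x = 2: opens ∋ x are {2, 3, 4}, {1, 2, 3, 4, 5}; each meets A ∖ {2}, so x IS a limit point.
  x = 3: open {3, 4} ∋ x has {3, 4} ∩ (A ∖ {3}) = ∅, so x is NOT a limit point.
  x = 4: opens ∋ x are {3, 4}, {2, 3, 4}, {1, 3, 4, 5}, {1, 2, 3, 4, 5}; each meets A ∖ {4}, so x IS a limit point.
  x = 5: opens ∋ x are {1, 3, 4, 5}, {1, 2, 3, 4, 5}; each meets A ∖ {5}, so x IS a limit point.
Collecting: A' = {1, 2, 4, 5}.


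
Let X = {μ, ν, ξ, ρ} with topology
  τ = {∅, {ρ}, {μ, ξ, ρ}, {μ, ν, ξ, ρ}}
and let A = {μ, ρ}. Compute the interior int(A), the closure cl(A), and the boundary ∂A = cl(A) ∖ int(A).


int(A) = {ρ}, cl(A) = {μ, ν, ξ, ρ}, ∂A = {μ, ν, ξ}.

Closed sets in (X, τ) are complements of opens:
  closed(X, τ) = {∅, {ν}, {μ, ν, ξ}, {μ, ν, ξ, ρ}}.
int(A) = ⋃ {U ∈ τ : U ⊆ A}. Opens contained in A: ∅, {ρ}.
Taking the union of these: int(A) = {ρ}.
cl(A) = ⋂ {C closed : A ⊆ C}. Closed sets containing A: {μ, ν, ξ, ρ}.
Intersecting these: cl(A) = {μ, ν, ξ, ρ}.
∂A = cl(A) ∖ int(A) = {μ, ν, ξ, ρ} ∖ {ρ} = {μ, ν, ξ}.


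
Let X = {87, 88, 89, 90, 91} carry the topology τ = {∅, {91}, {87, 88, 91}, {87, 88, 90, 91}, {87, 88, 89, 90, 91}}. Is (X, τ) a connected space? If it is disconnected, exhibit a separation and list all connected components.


(X, τ) is connected.

Find clopen sets (U ∈ τ with X ∖ U ∈ τ):
  U = ∅, X ∖ U = {87, 88, 89, 90, 91} — both open, so U is clopen.
  U = {87, 88, 89, 90, 91}, X ∖ U = ∅ — both open, so U is clopen.
Only trivial clopens (∅ and X) exist, so (X, τ) is connected.
Compute connected components by grouping points that agree on all clopens:
  component: {87, 88, 89, 90, 91}


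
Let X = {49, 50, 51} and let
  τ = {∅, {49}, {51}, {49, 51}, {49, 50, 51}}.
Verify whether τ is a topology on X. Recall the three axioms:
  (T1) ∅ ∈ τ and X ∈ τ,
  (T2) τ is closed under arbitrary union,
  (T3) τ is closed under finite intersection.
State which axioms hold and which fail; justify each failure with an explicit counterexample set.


τ IS a topology on X.

Axiom (T1): ∅ ∈ τ? Yes; X ∈ τ? Yes.
Axiom (T2/T3): check pairwise unions and intersections of members of τ.
All pairwise intersections and unions checked — each lies in τ. Therefore τ satisfies (T1), (T2), (T3): it IS a topology on X.


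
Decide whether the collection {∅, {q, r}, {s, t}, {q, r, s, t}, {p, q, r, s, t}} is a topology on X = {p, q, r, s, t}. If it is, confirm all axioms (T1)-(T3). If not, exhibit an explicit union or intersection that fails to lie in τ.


τ IS a topology on X.

Axiom (T1): ∅ ∈ τ? Yes; X ∈ τ? Yes.
Axiom (T2/T3): check pairwise unions and intersections of members of τ.
All pairwise intersections and unions checked — each lies in τ. Therefore τ satisfies (T1), (T2), (T3): it IS a topology on X.


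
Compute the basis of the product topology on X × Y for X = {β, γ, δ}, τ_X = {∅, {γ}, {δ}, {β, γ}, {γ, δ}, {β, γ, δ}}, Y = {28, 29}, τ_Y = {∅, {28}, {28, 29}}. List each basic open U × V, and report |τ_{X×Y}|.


Basis B = {∅ × ∅, {γ} × {28}, {δ} × {28}, {β, γ} × {28}, {γ} × {28, 29}, {γ, δ} × {28}, {δ} × {28, 29}, {β, γ, δ} × {28}, {β, γ} × {28, 29}, {γ, δ} × {28, 29}, {β, γ, δ} × {28, 29}}; |τ_{X×Y}| = 18.

Enumerate products U × V with U ∈ τ_X, V ∈ τ_Y (deduplicated):
  ∅ × ∅ = {} (∅)
  {γ} × {28} = {(γ,28)}
  {δ} × {28} = {(δ,28)}
  {β, γ} × {28} = {(β,28), (γ,28)}
  {γ} × {28, 29} = {(γ,28), (γ,29)}
  {γ, δ} × {28} = {(γ,28), (δ,28)}
  {δ} × {28, 29} = {(δ,28), (δ,29)}
  {β, γ, δ} × {28} = {(β,28), (γ,28), (δ,28)}
  {β, γ} × {28, 29} = {(β,28), (β,29), (γ,28), (γ,29)}
  {γ, δ} × {28, 29} = {(γ,28), (γ,29), (δ,28), (δ,29)}
  {β, γ, δ} × {28, 29} = {(β,28), (β,29), (γ,28), (γ,29), (δ,28), (δ,29)}
These 11 distinct sets form the basis B.
Close under arbitrary unions to get τ_{X×Y}; counting gives |τ_{X×Y}| = 18.


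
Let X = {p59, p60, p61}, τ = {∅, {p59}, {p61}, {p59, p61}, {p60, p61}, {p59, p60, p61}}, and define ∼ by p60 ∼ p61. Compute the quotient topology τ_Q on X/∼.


X/∼ = {[p59], [p60=p61]}; |τ_Q| = 4.

Equivalence classes: [p59], [p60=p61].
Quotient map π: X → X/∼ sends p59 ↦ [p59], p60 ↦ [p60=p61], p61 ↦ [p60=p61].
For each subset V ⊆ X/∼, compute π^{-1}(V) ⊆ X and check whether π^{-1}(V) ∈ τ. V is open in τ_Q iff π^{-1}(V) ∈ τ.
  V = {}: π^{-1}(V) = ∅ ∈ τ ✓.
  V = {[p59]}: π^{-1}(V) = {p59} ∈ τ ✓.
  V = {[p60=p61]}: π^{-1}(V) = {p60, p61} ∈ τ ✓.
  V = {[p59], [p60=p61]}: π^{-1}(V) = {p59, p60, p61} ∈ τ ✓.
Open sets in the quotient: τ_Q = {{}, {[p59]}, {[p60=p61]}, {[p59], [p60=p61]}} (4 elements).


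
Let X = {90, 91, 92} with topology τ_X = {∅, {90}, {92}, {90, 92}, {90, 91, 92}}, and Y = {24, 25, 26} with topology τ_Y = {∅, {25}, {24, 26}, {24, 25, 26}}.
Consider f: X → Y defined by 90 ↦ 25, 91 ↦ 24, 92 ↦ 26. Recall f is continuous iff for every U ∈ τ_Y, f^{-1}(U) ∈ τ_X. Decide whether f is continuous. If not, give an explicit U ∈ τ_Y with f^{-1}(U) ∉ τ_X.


f is NOT continuous.

Compute f^{-1}(U) for each U ∈ τ_Y:
  U = ∅: f^{-1}(U) = ∅ ∈ τ_X ✓.
  U = {25}: f^{-1}(U) = {90} ∈ τ_X ✓.
  U = {24, 26}: f^{-1}(U) = {91, 92} ∉ τ_X ✗.
  U = {24, 25, 26}: f^{-1}(U) = {90, 91, 92} ∈ τ_X ✓.
Found U = {24, 26} with f^{-1}(U) = {91, 92} not in τ_X. Therefore f is NOT continuous.


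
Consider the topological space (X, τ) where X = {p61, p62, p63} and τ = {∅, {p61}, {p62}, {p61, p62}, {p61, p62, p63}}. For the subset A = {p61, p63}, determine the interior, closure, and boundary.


int(A) = {p61}, cl(A) = {p61, p63}, ∂A = {p63}.

Closed sets in (X, τ) are complements of opens:
  closed(X, τ) = {∅, {p63}, {p61, p63}, {p62, p63}, {p61, p62, p63}}.
int(A) = ⋃ {U ∈ τ : U ⊆ A}. Opens contained in A: ∅, {p61}.
Taking the union of these: int(A) = {p61}.
cl(A) = ⋂ {C closed : A ⊆ C}. Closed sets containing A: {p61, p63}, {p61, p62, p63}.
Intersecting these: cl(A) = {p61, p63}.
∂A = cl(A) ∖ int(A) = {p61, p63} ∖ {p61} = {p63}.


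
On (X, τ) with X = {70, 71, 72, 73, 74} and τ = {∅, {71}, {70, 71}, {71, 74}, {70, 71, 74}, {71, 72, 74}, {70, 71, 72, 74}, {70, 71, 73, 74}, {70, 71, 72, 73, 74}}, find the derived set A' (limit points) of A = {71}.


A' = {70, 72, 73, 74}

For each x ∈ X, list the open sets U ∈ τ with x ∈ U, then check whether U ∩ (A ∖ {x}) ≠ ∅ for every such U.
  x = 70: opens ∋ x are {70, 71}, {70, 71, 74}, {70, 71, 72, 74}, {70, 71, 73, 74}, {70, 71, 72, 73, 74}; each meets A ∖ {70}, so x IS a limit point.
  x = 71: open {71} ∋ x has {71} ∩ (A ∖ {71}) = ∅, so x is NOT a limit point.
  x = 72: opens ∋ x are {71, 72, 74}, {70, 71, 72, 74}, {70, 71, 72, 73, 74}; each meets A ∖ {72}, so x IS a limit point.
  x = 73: opens ∋ x are {70, 71, 73, 74}, {70, 71, 72, 73, 74}; each meets A ∖ {73}, so x IS a limit point.
  x = 74: opens ∋ x are {71, 74}, {70, 71, 74}, {71, 72, 74}, {70, 71, 72, 74}, {70, 71, 73, 74}, {70, 71, 72, 73, 74}; each meets A ∖ {74}, so x IS a limit point.
Collecting: A' = {70, 72, 73, 74}.


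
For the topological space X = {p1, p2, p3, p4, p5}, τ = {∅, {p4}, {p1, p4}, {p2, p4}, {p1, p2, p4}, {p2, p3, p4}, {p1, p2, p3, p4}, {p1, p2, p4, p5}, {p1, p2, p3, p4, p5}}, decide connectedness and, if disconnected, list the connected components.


(X, τ) is connected.

Find clopen sets (U ∈ τ with X ∖ U ∈ τ):
  U = ∅, X ∖ U = {p1, p2, p3, p4, p5} — both open, so U is clopen.
  U = {p1, p2, p3, p4, p5}, X ∖ U = ∅ — both open, so U is clopen.
Only trivial clopens (∅ and X) exist, so (X, τ) is connected.
Compute connected components by grouping points that agree on all clopens:
  component: {p1, p2, p3, p4, p5}


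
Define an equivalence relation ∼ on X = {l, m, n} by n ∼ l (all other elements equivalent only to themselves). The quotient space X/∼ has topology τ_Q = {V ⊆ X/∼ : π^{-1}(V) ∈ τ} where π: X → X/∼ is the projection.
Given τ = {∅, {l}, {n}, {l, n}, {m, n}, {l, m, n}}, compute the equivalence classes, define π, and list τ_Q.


X/∼ = {[l=n], [m]}; |τ_Q| = 3.

Equivalence classes: [l=n], [m].
Quotient map π: X → X/∼ sends l ↦ [l=n], m ↦ [m], n ↦ [l=n].
For each subset V ⊆ X/∼, compute π^{-1}(V) ⊆ X and check whether π^{-1}(V) ∈ τ. V is open in τ_Q iff π^{-1}(V) ∈ τ.
  V = {}: π^{-1}(V) = ∅ ∈ τ ✓.
  V = {[l=n]}: π^{-1}(V) = {l, n} ∈ τ ✓.
  V = {[m]}: π^{-1}(V) = {m} ∉ τ ✗.
  V = {[l=n], [m]}: π^{-1}(V) = {l, m, n} ∈ τ ✓.
Open sets in the quotient: τ_Q = {{}, {[l=n]}, {[l=n], [m]}} (3 elements).


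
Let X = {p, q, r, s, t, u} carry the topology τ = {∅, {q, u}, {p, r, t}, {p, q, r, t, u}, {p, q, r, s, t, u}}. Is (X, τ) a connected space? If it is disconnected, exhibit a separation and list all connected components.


(X, τ) is connected.

Find clopen sets (U ∈ τ with X ∖ U ∈ τ):
  U = ∅, X ∖ U = {p, q, r, s, t, u} — both open, so U is clopen.
  U = {p, q, r, s, t, u}, X ∖ U = ∅ — both open, so U is clopen.
Only trivial clopens (∅ and X) exist, so (X, τ) is connected.
Compute connected components by grouping points that agree on all clopens:
  component: {p, q, r, s, t, u}


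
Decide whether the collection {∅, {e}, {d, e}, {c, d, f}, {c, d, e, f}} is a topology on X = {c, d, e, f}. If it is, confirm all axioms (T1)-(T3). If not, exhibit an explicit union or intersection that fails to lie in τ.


τ is NOT a topology on X.

Axiom (T1): ∅ ∈ τ? Yes; X ∈ τ? Yes.
Axiom (T2/T3): check pairwise unions and intersections of members of τ.
Counterexample for (T3): {d, e} ∩ {c, d, f} = {d} ∉ τ. Therefore τ is NOT a topology.


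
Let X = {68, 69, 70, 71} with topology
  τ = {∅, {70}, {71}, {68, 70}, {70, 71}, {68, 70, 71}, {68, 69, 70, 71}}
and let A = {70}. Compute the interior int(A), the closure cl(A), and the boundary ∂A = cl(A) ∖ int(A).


int(A) = {70}, cl(A) = {68, 69, 70}, ∂A = {68, 69}.

Closed sets in (X, τ) are complements of opens:
  closed(X, τ) = {∅, {69}, {68, 69}, {69, 71}, {68, 69, 70}, {68, 69, 71}, {68, 69, 70, 71}}.
int(A) = ⋃ {U ∈ τ : U ⊆ A}. Opens contained in A: ∅, {70}.
Taking the union of these: int(A) = {70}.
cl(A) = ⋂ {C closed : A ⊆ C}. Closed sets containing A: {68, 69, 70}, {68, 69, 70, 71}.
Intersecting these: cl(A) = {68, 69, 70}.
∂A = cl(A) ∖ int(A) = {68, 69, 70} ∖ {70} = {68, 69}.


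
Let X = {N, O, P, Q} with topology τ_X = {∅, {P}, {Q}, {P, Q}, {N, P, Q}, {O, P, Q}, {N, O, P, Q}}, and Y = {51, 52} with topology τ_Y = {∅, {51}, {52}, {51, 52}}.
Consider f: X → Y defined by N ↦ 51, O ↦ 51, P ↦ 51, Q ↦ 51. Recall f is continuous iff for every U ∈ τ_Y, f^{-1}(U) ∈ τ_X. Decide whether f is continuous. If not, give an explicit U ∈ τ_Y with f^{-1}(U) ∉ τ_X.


f IS continuous.

Compute f^{-1}(U) for each U ∈ τ_Y:
  U = ∅: f^{-1}(U) = ∅ ∈ τ_X ✓.
  U = {51}: f^{-1}(U) = {N, O, P, Q} ∈ τ_X ✓.
  U = {52}: f^{-1}(U) = ∅ ∈ τ_X ✓.
  U = {51, 52}: f^{-1}(U) = {N, O, P, Q} ∈ τ_X ✓.
Every preimage lies in τ_X, so f IS continuous.


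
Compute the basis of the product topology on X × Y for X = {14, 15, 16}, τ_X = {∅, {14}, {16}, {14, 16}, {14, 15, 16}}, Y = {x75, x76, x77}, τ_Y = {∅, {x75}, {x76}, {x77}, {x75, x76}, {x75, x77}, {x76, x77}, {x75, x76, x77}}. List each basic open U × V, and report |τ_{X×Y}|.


Basis B = {∅ × ∅, {14} × {x75}, {14} × {x76}, {14} × {x77}, {16} × {x75}, {16} × {x76}, {16} × {x77}, {14} × {x75, x76}, {14} × {x75, x77}, {14, 16} × {x75}, {14} × {x76, x77}, {14, 16} × {x76}, {14, 16} × {x77}, {16} × {x75, x76}, {16} × {x75, x77}, {16} × {x76, x77}, {14} × {x75, x76, x77}, {14, 15, 16} × {x75}, {14, 15, 16} × {x76}, {14, 15, 16} × {x77}, {16} × {x75, x76, x77}, {14, 16} × {x75, x76}, {14, 16} × {x75, x77}, {14, 16} × {x76, x77}, {14, 16} × {x75, x76, x77}, {14, 15, 16} × {x75, x76}, {14, 15, 16} × {x75, x77}, {14, 15, 16} × {x76, x77}, {14, 15, 16} × {x75, x76, x77}}; |τ_{X×Y}| = 125.

Enumerate products U × V with U ∈ τ_X, V ∈ τ_Y (deduplicated):
  ∅ × ∅ = {} (∅)
  {14} × {x75} = {(14,x75)}
  {14} × {x76} = {(14,x76)}
  {14} × {x77} = {(14,x77)}
  {16} × {x75} = {(16,x75)}
  {16} × {x76} = {(16,x76)}
  {16} × {x77} = {(16,x77)}
  {14} × {x75, x76} = {(14,x75), (14,x76)}
  {14} × {x75, x77} = {(14,x75), (14,x77)}
  {14, 16} × {x75} = {(14,x75), (16,x75)}
  {14} × {x76, x77} = {(14,x76), (14,x77)}
  {14, 16} × {x76} = {(14,x76), (16,x76)}
  {14, 16} × {x77} = {(14,x77), (16,x77)}
  {16} × {x75, x76} = {(16,x75), (16,x76)}
  {16} × {x75, x77} = {(16,x75), (16,x77)}
  {16} × {x76, x77} = {(16,x76), (16,x77)}
  {14} × {x75, x76, x77} = {(14,x75), (14,x76), (14,x77)}
  {14, 15, 16} × {x75} = {(14,x75), (15,x75), (16,x75)}
  {14, 15, 16} × {x76} = {(14,x76), (15,x76), (16,x76)}
  {14, 15, 16} × {x77} = {(14,x77), (15,x77), (16,x77)}
  {16} × {x75, x76, x77} = {(16,x75), (16,x76), (16,x77)}
  {14, 16} × {x75, x76} = {(14,x75), (14,x76), (16,x75), (16,x76)}
  {14, 16} × {x75, x77} = {(14,x75), (14,x77), (16,x75), (16,x77)}
  {14, 16} × {x76, x77} = {(14,x76), (14,x77), (16,x76), (16,x77)}
  {14, 16} × {x75, x76, x77} = {(14,x75), (14,x76), (14,x77), (16,x75), (16,x76), (16,x77)}
  {14, 15, 16} × {x75, x76} = {(14,x75), (14,x76), (15,x75), (15,x76), (16,x75), (16,x76)}
  {14, 15, 16} × {x75, x77} = {(14,x75), (14,x77), (15,x75), (15,x77), (16,x75), (16,x77)}
  {14, 15, 16} × {x76, x77} = {(14,x76), (14,x77), (15,x76), (15,x77), (16,x76), (16,x77)}
  {14, 15, 16} × {x75, x76, x77} = {(14,x75), (14,x76), (14,x77), (15,x75), (15,x76), (15,x77), (16,x75), (16,x76), (16,x77)}
These 29 distinct sets form the basis B.
Close under arbitrary unions to get τ_{X×Y}; counting gives |τ_{X×Y}| = 125.


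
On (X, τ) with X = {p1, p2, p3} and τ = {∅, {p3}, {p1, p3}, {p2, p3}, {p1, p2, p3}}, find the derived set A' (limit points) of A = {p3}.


A' = {p1, p2}

For each x ∈ X, list the open sets U ∈ τ with x ∈ U, then check whether U ∩ (A ∖ {x}) ≠ ∅ for every such U.
  x = p1: opens ∋ x are {p1, p3}, {p1, p2, p3}; each meets A ∖ {p1}, so x IS a limit point.
  x = p2: opens ∋ x are {p2, p3}, {p1, p2, p3}; each meets A ∖ {p2}, so x IS a limit point.
  x = p3: open {p3} ∋ x has {p3} ∩ (A ∖ {p3}) = ∅, so x is NOT a limit point.
Collecting: A' = {p1, p2}.


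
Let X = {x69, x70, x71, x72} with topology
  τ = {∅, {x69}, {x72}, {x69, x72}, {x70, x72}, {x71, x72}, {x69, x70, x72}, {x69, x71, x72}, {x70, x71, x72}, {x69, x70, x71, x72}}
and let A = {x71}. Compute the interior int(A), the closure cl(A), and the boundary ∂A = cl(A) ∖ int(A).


int(A) = ∅, cl(A) = {x71}, ∂A = {x71}.

Closed sets in (X, τ) are complements of opens:
  closed(X, τ) = {∅, {x69}, {x70}, {x71}, {x69, x70}, {x69, x71}, {x70, x71}, {x69, x70, x71}, {x70, x71, x72}, {x69, x70, x71, x72}}.
int(A) = ⋃ {U ∈ τ : U ⊆ A}. Opens contained in A: ∅.
Taking the union of these: int(A) = ∅.
cl(A) = ⋂ {C closed : A ⊆ C}. Closed sets containing A: {x71}, {x69, x71}, {x70, x71}, {x69, x70, x71}, {x70, x71, x72}, {x69, x70, x71, x72}.
Intersecting these: cl(A) = {x71}.
∂A = cl(A) ∖ int(A) = {x71} ∖ ∅ = {x71}.


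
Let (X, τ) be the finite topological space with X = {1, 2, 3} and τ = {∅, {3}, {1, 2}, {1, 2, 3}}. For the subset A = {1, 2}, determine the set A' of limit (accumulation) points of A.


A' = {1, 2}

For each x ∈ X, list the open sets U ∈ τ with x ∈ U, then check whether U ∩ (A ∖ {x}) ≠ ∅ for every such U.
  x = 1: opens ∋ x are {1, 2}, {1, 2, 3}; each meets A ∖ {1}, so x IS a limit point.
  x = 2: opens ∋ x are {1, 2}, {1, 2, 3}; each meets A ∖ {2}, so x IS a limit point.
  x = 3: open {3} ∋ x has {3} ∩ (A ∖ {3}) = ∅, so x is NOT a limit point.
Collecting: A' = {1, 2}.


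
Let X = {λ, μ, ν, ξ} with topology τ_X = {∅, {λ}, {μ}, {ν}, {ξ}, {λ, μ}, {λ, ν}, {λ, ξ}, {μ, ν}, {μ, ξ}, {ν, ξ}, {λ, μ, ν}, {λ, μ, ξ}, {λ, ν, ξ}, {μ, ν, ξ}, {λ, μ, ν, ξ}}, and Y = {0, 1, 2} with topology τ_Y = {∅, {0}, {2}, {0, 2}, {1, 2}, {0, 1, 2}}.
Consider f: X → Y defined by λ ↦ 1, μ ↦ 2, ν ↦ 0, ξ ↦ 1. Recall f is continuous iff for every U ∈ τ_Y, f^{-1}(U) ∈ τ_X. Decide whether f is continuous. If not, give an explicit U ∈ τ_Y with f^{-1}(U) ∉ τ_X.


f IS continuous.

Compute f^{-1}(U) for each U ∈ τ_Y:
  U = ∅: f^{-1}(U) = ∅ ∈ τ_X ✓.
  U = {0}: f^{-1}(U) = {ν} ∈ τ_X ✓.
  U = {2}: f^{-1}(U) = {μ} ∈ τ_X ✓.
  U = {0, 2}: f^{-1}(U) = {μ, ν} ∈ τ_X ✓.
  U = {1, 2}: f^{-1}(U) = {λ, μ, ξ} ∈ τ_X ✓.
  U = {0, 1, 2}: f^{-1}(U) = {λ, μ, ν, ξ} ∈ τ_X ✓.
Every preimage lies in τ_X, so f IS continuous.


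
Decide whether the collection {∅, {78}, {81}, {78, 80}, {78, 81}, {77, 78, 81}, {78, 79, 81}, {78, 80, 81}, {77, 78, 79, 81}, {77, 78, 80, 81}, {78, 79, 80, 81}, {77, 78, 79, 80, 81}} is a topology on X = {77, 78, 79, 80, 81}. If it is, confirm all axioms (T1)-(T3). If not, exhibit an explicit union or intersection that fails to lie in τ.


τ IS a topology on X.

Axiom (T1): ∅ ∈ τ? Yes; X ∈ τ? Yes.
Axiom (T2/T3): check pairwise unions and intersections of members of τ.
All pairwise intersections and unions checked — each lies in τ. Therefore τ satisfies (T1), (T2), (T3): it IS a topology on X.


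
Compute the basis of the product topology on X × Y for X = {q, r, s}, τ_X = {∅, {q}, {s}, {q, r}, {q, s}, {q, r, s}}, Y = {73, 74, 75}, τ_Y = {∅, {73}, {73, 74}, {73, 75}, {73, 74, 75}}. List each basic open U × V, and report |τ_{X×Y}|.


Basis B = {∅ × ∅, {q} × {73}, {s} × {73}, {q} × {73, 74}, {q} × {73, 75}, {q, r} × {73}, {q, s} × {73}, {s} × {73, 74}, {s} × {73, 75}, {q} × {73, 74, 75}, {q, r, s} × {73}, {s} × {73, 74, 75}, {q, r} × {73, 74}, {q, s} × {73, 74}, {q, r} × {73, 75}, {q, s} × {73, 75}, {q, r} × {73, 74, 75}, {q, s} × {73, 74, 75}, {q, r, s} × {73, 74}, {q, r, s} × {73, 75}, {q, r, s} × {73, 74, 75}}; |τ_{X×Y}| = 70.

Enumerate products U × V with U ∈ τ_X, V ∈ τ_Y (deduplicated):
  ∅ × ∅ = {} (∅)
  {q} × {73} = {(q,73)}
  {s} × {73} = {(s,73)}
  {q} × {73, 74} = {(q,73), (q,74)}
  {q} × {73, 75} = {(q,73), (q,75)}
  {q, r} × {73} = {(q,73), (r,73)}
  {q, s} × {73} = {(q,73), (s,73)}
  {s} × {73, 74} = {(s,73), (s,74)}
  {s} × {73, 75} = {(s,73), (s,75)}
  {q} × {73, 74, 75} = {(q,73), (q,74), (q,75)}
  {q, r, s} × {73} = {(q,73), (r,73), (s,73)}
  {s} × {73, 74, 75} = {(s,73), (s,74), (s,75)}
  {q, r} × {73, 74} = {(q,73), (q,74), (r,73), (r,74)}
  {q, s} × {73, 74} = {(q,73), (q,74), (s,73), (s,74)}
  {q, r} × {73, 75} = {(q,73), (q,75), (r,73), (r,75)}
  {q, s} × {73, 75} = {(q,73), (q,75), (s,73), (s,75)}
  {q, r} × {73, 74, 75} = {(q,73), (q,74), (q,75), (r,73), (r,74), (r,75)}
  {q, s} × {73, 74, 75} = {(q,73), (q,74), (q,75), (s,73), (s,74), (s,75)}
  {q, r, s} × {73, 74} = {(q,73), (q,74), (r,73), (r,74), (s,73), (s,74)}
  {q, r, s} × {73, 75} = {(q,73), (q,75), (r,73), (r,75), (s,73), (s,75)}
  {q, r, s} × {73, 74, 75} = {(q,73), (q,74), (q,75), (r,73), (r,74), (r,75), (s,73), (s,74), (s,75)}
These 21 distinct sets form the basis B.
Close under arbitrary unions to get τ_{X×Y}; counting gives |τ_{X×Y}| = 70.


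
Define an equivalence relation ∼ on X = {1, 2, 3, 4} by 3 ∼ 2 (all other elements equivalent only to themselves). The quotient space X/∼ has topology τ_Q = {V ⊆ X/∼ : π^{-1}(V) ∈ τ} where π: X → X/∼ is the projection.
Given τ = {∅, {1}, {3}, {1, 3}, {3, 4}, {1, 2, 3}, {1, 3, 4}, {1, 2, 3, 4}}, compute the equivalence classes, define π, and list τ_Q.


X/∼ = {[1], [2=3], [4]}; |τ_Q| = 4.

Equivalence classes: [1], [2=3], [4].
Quotient map π: X → X/∼ sends 1 ↦ [1], 2 ↦ [2=3], 3 ↦ [2=3], 4 ↦ [4].
For each subset V ⊆ X/∼, compute π^{-1}(V) ⊆ X and check whether π^{-1}(V) ∈ τ. V is open in τ_Q iff π^{-1}(V) ∈ τ.
  V = {}: π^{-1}(V) = ∅ ∈ τ ✓.
  V = {[1]}: π^{-1}(V) = {1} ∈ τ ✓.
  V = {[2=3]}: π^{-1}(V) = {2, 3} ∉ τ ✗.
  V = {[1], [2=3]}: π^{-1}(V) = {1, 2, 3} ∈ τ ✓.
  V = {[4]}: π^{-1}(V) = {4} ∉ τ ✗.
  V = {[1], [4]}: π^{-1}(V) = {1, 4} ∉ τ ✗.
  V = {[2=3], [4]}: π^{-1}(V) = {2, 3, 4} ∉ τ ✗.
  V = {[1], [2=3], [4]}: π^{-1}(V) = {1, 2, 3, 4} ∈ τ ✓.
Open sets in the quotient: τ_Q = {{}, {[1]}, {[1], [2=3]}, {[1], [2=3], [4]}} (4 elements).


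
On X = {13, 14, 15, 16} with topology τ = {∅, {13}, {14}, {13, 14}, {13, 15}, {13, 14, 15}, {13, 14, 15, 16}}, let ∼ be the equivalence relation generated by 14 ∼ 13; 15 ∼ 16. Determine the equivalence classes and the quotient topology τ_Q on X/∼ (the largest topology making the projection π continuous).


X/∼ = {[13=14], [15=16]}; |τ_Q| = 3.

Equivalence classes: [13=14], [15=16].
Quotient map π: X → X/∼ sends 13 ↦ [13=14], 14 ↦ [13=14], 15 ↦ [15=16], 16 ↦ [15=16].
For each subset V ⊆ X/∼, compute π^{-1}(V) ⊆ X and check whether π^{-1}(V) ∈ τ. V is open in τ_Q iff π^{-1}(V) ∈ τ.
  V = {}: π^{-1}(V) = ∅ ∈ τ ✓.
  V = {[13=14]}: π^{-1}(V) = {13, 14} ∈ τ ✓.
  V = {[15=16]}: π^{-1}(V) = {15, 16} ∉ τ ✗.
  V = {[13=14], [15=16]}: π^{-1}(V) = {13, 14, 15, 16} ∈ τ ✓.
Open sets in the quotient: τ_Q = {{}, {[13=14]}, {[13=14], [15=16]}} (3 elements).


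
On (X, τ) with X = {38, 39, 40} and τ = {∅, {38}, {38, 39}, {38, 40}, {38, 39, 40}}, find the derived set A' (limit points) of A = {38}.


A' = {39, 40}

For each x ∈ X, list the open sets U ∈ τ with x ∈ U, then check whether U ∩ (A ∖ {x}) ≠ ∅ for every such U.
  x = 38: open {38} ∋ x has {38} ∩ (A ∖ {38}) = ∅, so x is NOT a limit point.
  x = 39: opens ∋ x are {38, 39}, {38, 39, 40}; each meets A ∖ {39}, so x IS a limit point.
  x = 40: opens ∋ x are {38, 40}, {38, 39, 40}; each meets A ∖ {40}, so x IS a limit point.
Collecting: A' = {39, 40}.


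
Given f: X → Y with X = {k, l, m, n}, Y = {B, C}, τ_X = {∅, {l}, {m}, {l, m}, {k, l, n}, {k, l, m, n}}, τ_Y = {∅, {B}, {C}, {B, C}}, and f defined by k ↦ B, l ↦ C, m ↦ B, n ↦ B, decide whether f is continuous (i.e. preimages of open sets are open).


f is NOT continuous.

Compute f^{-1}(U) for each U ∈ τ_Y:
  U = ∅: f^{-1}(U) = ∅ ∈ τ_X ✓.
  U = {B}: f^{-1}(U) = {k, m, n} ∉ τ_X ✗.
  U = {C}: f^{-1}(U) = {l} ∈ τ_X ✓.
  U = {B, C}: f^{-1}(U) = {k, l, m, n} ∈ τ_X ✓.
Found U = {B} with f^{-1}(U) = {k, m, n} not in τ_X. Therefore f is NOT continuous.


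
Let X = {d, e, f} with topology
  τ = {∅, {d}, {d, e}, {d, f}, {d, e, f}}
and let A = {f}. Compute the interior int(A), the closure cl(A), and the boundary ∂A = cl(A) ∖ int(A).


int(A) = ∅, cl(A) = {f}, ∂A = {f}.

Closed sets in (X, τ) are complements of opens:
  closed(X, τ) = {∅, {e}, {f}, {e, f}, {d, e, f}}.
int(A) = ⋃ {U ∈ τ : U ⊆ A}. Opens contained in A: ∅.
Taking the union of these: int(A) = ∅.
cl(A) = ⋂ {C closed : A ⊆ C}. Closed sets containing A: {f}, {e, f}, {d, e, f}.
Intersecting these: cl(A) = {f}.
∂A = cl(A) ∖ int(A) = {f} ∖ ∅ = {f}.


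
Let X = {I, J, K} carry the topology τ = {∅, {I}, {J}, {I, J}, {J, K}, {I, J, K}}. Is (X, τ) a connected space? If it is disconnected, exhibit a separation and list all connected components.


(X, τ) is disconnected; components = [{I}, {J, K}].

Find clopen sets (U ∈ τ with X ∖ U ∈ τ):
  U = ∅, X ∖ U = {I, J, K} — both open, so U is clopen.
  U = {I}, X ∖ U = {J, K} — both open, so U is clopen.
  U = {J, K}, X ∖ U = {I} — both open, so U is clopen.
  U = {I, J, K}, X ∖ U = ∅ — both open, so U is clopen.
Nontrivial clopen(s) exist: e.g. {J, K}. So (X, τ) is disconnected.
Compute connected components by grouping points that agree on all clopens:
  component: {I}
  component: {J, K}


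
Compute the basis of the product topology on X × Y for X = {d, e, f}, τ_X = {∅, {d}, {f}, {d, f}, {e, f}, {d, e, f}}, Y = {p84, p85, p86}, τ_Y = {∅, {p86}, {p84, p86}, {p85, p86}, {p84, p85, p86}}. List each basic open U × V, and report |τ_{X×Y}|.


Basis B = {∅ × ∅, {d} × {p86}, {f} × {p86}, {d} × {p84, p86}, {d} × {p85, p86}, {d, f} × {p86}, {e, f} × {p86}, {f} × {p84, p86}, {f} × {p85, p86}, {d} × {p84, p85, p86}, {d, e, f} × {p86}, {f} × {p84, p85, p86}, {d, f} × {p84, p86}, {d, f} × {p85, p86}, {e, f} × {p84, p86}, {e, f} × {p85, p86}, {d, f} × {p84, p85, p86}, {d, e, f} × {p84, p86}, {d, e, f} × {p85, p86}, {e, f} × {p84, p85, p86}, {d, e, f} × {p84, p85, p86}}; |τ_{X×Y}| = 70.

Enumerate products U × V with U ∈ τ_X, V ∈ τ_Y (deduplicated):
  ∅ × ∅ = {} (∅)
  {d} × {p86} = {(d,p86)}
  {f} × {p86} = {(f,p86)}
  {d} × {p84, p86} = {(d,p84), (d,p86)}
  {d} × {p85, p86} = {(d,p85), (d,p86)}
  {d, f} × {p86} = {(d,p86), (f,p86)}
  {e, f} × {p86} = {(e,p86), (f,p86)}
  {f} × {p84, p86} = {(f,p84), (f,p86)}
  {f} × {p85, p86} = {(f,p85), (f,p86)}
  {d} × {p84, p85, p86} = {(d,p84), (d,p85), (d,p86)}
  {d, e, f} × {p86} = {(d,p86), (e,p86), (f,p86)}
  {f} × {p84, p85, p86} = {(f,p84), (f,p85), (f,p86)}
  {d, f} × {p84, p86} = {(d,p84), (d,p86), (f,p84), (f,p86)}
  {d, f} × {p85, p86} = {(d,p85), (d,p86), (f,p85), (f,p86)}
  {e, f} × {p84, p86} = {(e,p84), (e,p86), (f,p84), (f,p86)}
  {e, f} × {p85, p86} = {(e,p85), (e,p86), (f,p85), (f,p86)}
  {d, f} × {p84, p85, p86} = {(d,p84), (d,p85), (d,p86), (f,p84), (f,p85), (f,p86)}
  {d, e, f} × {p84, p86} = {(d,p84), (d,p86), (e,p84), (e,p86), (f,p84), (f,p86)}
  {d, e, f} × {p85, p86} = {(d,p85), (d,p86), (e,p85), (e,p86), (f,p85), (f,p86)}
  {e, f} × {p84, p85, p86} = {(e,p84), (e,p85), (e,p86), (f,p84), (f,p85), (f,p86)}
  {d, e, f} × {p84, p85, p86} = {(d,p84), (d,p85), (d,p86), (e,p84), (e,p85), (e,p86), (f,p84), (f,p85), (f,p86)}
These 21 distinct sets form the basis B.
Close under arbitrary unions to get τ_{X×Y}; counting gives |τ_{X×Y}| = 70.


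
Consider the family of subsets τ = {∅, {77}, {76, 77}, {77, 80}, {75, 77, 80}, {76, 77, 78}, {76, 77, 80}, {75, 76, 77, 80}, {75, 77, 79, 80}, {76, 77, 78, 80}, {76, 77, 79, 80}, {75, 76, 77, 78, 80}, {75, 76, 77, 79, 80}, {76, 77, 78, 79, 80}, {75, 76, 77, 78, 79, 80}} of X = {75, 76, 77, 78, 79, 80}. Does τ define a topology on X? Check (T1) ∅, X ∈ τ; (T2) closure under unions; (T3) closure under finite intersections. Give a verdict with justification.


τ is NOT a topology on X.

Axiom (T1): ∅ ∈ τ? Yes; X ∈ τ? Yes.
Axiom (T2/T3): check pairwise unions and intersections of members of τ.
Counterexample for (T3): {75, 77, 79, 80} ∩ {76, 77, 79, 80} = {77, 79, 80} ∉ τ. Therefore τ is NOT a topology.


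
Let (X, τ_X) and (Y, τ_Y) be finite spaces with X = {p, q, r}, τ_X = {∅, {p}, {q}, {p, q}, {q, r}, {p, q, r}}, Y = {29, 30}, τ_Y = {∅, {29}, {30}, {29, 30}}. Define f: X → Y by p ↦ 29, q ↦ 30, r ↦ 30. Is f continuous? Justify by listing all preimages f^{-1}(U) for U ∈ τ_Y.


f IS continuous.

Compute f^{-1}(U) for each U ∈ τ_Y:
  U = ∅: f^{-1}(U) = ∅ ∈ τ_X ✓.
  U = {29}: f^{-1}(U) = {p} ∈ τ_X ✓.
  U = {30}: f^{-1}(U) = {q, r} ∈ τ_X ✓.
  U = {29, 30}: f^{-1}(U) = {p, q, r} ∈ τ_X ✓.
Every preimage lies in τ_X, so f IS continuous.


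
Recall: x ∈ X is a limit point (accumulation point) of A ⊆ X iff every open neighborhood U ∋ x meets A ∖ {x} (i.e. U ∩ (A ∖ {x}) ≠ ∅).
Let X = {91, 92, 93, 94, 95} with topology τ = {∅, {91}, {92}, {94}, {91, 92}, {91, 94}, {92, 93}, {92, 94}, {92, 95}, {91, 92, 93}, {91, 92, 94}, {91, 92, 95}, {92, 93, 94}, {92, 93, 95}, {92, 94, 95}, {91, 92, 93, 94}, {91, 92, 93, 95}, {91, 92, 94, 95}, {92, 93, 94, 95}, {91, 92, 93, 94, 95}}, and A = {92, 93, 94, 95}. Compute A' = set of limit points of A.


A' = {93, 95}

For each x ∈ X, list the open sets U ∈ τ with x ∈ U, then check whether U ∩ (A ∖ {x}) ≠ ∅ for every such U.
  x = 91: open {91} ∋ x has {91} ∩ (A ∖ {91}) = ∅, so x is NOT a limit point.
  x = 92: open {92} ∋ x has {92} ∩ (A ∖ {92}) = ∅, so x is NOT a limit point.
  x = 93: opens ∋ x are {92, 93}, {91, 92, 93}, {92, 93, 94}, {92, 93, 95}, {91, 92, 93, 94}, {91, 92, 93, 95}, {92, 93, 94, 95}, {91, 92, 93, 94, 95}; each meets A ∖ {93}, so x IS a limit point.
  x = 94: open {94} ∋ x has {94} ∩ (A ∖ {94}) = ∅, so x is NOT a limit point.
  x = 95: opens ∋ x are {92, 95}, {91, 92, 95}, {92, 93, 95}, {92, 94, 95}, {91, 92, 93, 95}, {91, 92, 94, 95}, {92, 93, 94, 95}, {91, 92, 93, 94, 95}; each meets A ∖ {95}, so x IS a limit point.
Collecting: A' = {93, 95}.


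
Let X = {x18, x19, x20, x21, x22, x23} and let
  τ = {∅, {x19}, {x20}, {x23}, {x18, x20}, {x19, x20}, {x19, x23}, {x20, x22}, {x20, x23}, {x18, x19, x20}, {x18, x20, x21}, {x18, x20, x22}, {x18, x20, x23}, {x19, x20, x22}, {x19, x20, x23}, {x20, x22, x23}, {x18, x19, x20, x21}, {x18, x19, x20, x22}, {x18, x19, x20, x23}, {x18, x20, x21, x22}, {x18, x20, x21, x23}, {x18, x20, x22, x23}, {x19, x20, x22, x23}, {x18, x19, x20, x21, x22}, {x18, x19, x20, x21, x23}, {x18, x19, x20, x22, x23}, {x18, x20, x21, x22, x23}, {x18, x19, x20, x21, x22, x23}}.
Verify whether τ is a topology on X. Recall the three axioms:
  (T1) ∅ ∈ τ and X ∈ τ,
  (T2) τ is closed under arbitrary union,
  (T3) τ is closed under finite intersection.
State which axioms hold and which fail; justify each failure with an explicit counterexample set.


τ IS a topology on X.

Axiom (T1): ∅ ∈ τ? Yes; X ∈ τ? Yes.
Axiom (T2/T3): check pairwise unions and intersections of members of τ.
All pairwise intersections and unions checked — each lies in τ. Therefore τ satisfies (T1), (T2), (T3): it IS a topology on X.


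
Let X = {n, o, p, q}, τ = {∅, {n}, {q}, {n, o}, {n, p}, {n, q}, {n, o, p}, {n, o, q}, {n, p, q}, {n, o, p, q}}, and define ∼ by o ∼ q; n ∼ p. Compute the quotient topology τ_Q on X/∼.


X/∼ = {[n=p], [o=q]}; |τ_Q| = 3.

Equivalence classes: [n=p], [o=q].
Quotient map π: X → X/∼ sends n ↦ [n=p], o ↦ [o=q], p ↦ [n=p], q ↦ [o=q].
For each subset V ⊆ X/∼, compute π^{-1}(V) ⊆ X and check whether π^{-1}(V) ∈ τ. V is open in τ_Q iff π^{-1}(V) ∈ τ.
  V = {}: π^{-1}(V) = ∅ ∈ τ ✓.
  V = {[n=p]}: π^{-1}(V) = {n, p} ∈ τ ✓.
  V = {[o=q]}: π^{-1}(V) = {o, q} ∉ τ ✗.
  V = {[n=p], [o=q]}: π^{-1}(V) = {n, o, p, q} ∈ τ ✓.
Open sets in the quotient: τ_Q = {{}, {[n=p]}, {[n=p], [o=q]}} (3 elements).


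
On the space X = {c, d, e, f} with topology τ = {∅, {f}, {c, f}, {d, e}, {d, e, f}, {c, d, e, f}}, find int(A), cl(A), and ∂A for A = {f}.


int(A) = {f}, cl(A) = {c, f}, ∂A = {c}.

Closed sets in (X, τ) are complements of opens:
  closed(X, τ) = {∅, {c}, {c, f}, {d, e}, {c, d, e}, {c, d, e, f}}.
int(A) = ⋃ {U ∈ τ : U ⊆ A}. Opens contained in A: ∅, {f}.
Taking the union of these: int(A) = {f}.
cl(A) = ⋂ {C closed : A ⊆ C}. Closed sets containing A: {c, f}, {c, d, e, f}.
Intersecting these: cl(A) = {c, f}.
∂A = cl(A) ∖ int(A) = {c, f} ∖ {f} = {c}.


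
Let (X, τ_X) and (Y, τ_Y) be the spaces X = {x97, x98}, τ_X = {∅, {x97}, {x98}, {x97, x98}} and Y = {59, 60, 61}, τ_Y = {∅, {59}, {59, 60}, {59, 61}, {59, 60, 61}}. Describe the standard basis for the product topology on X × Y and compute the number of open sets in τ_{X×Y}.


Basis B = {∅ × ∅, {x97} × {59}, {x98} × {59}, {x97} × {59, 60}, {x97} × {59, 61}, {x97, x98} × {59}, {x98} × {59, 60}, {x98} × {59, 61}, {x97} × {59, 60, 61}, {x98} × {59, 60, 61}, {x97, x98} × {59, 60}, {x97, x98} × {59, 61}, {x97, x98} × {59, 60, 61}}; |τ_{X×Y}| = 25.

Enumerate products U × V with U ∈ τ_X, V ∈ τ_Y (deduplicated):
  ∅ × ∅ = {} (∅)
  {x97} × {59} = {(x97,59)}
  {x98} × {59} = {(x98,59)}
  {x97} × {59, 60} = {(x97,59), (x97,60)}
  {x97} × {59, 61} = {(x97,59), (x97,61)}
  {x97, x98} × {59} = {(x97,59), (x98,59)}
  {x98} × {59, 60} = {(x98,59), (x98,60)}
  {x98} × {59, 61} = {(x98,59), (x98,61)}
  {x97} × {59, 60, 61} = {(x97,59), (x97,60), (x97,61)}
  {x98} × {59, 60, 61} = {(x98,59), (x98,60), (x98,61)}
  {x97, x98} × {59, 60} = {(x97,59), (x97,60), (x98,59), (x98,60)}
  {x97, x98} × {59, 61} = {(x97,59), (x97,61), (x98,59), (x98,61)}
  {x97, x98} × {59, 60, 61} = {(x97,59), (x97,60), (x97,61), (x98,59), (x98,60), (x98,61)}
These 13 distinct sets form the basis B.
Close under arbitrary unions to get τ_{X×Y}; counting gives |τ_{X×Y}| = 25.


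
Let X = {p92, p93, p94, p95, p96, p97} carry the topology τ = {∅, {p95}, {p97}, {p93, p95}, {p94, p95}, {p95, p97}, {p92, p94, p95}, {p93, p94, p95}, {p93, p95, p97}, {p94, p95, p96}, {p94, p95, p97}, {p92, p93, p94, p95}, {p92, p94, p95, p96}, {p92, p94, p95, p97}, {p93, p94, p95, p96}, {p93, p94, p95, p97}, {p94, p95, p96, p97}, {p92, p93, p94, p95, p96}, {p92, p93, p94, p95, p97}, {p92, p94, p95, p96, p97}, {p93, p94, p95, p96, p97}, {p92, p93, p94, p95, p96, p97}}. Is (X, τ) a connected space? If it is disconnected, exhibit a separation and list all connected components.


(X, τ) is disconnected; components = [{p97}, {p92, p93, p94, p95, p96}].

Find clopen sets (U ∈ τ with X ∖ U ∈ τ):
  U = ∅, X ∖ U = {p92, p93, p94, p95, p96, p97} — both open, so U is clopen.
  U = {p97}, X ∖ U = {p92, p93, p94, p95, p96} — both open, so U is clopen.
  U = {p92, p93, p94, p95, p96}, X ∖ U = {p97} — both open, so U is clopen.
  U = {p92, p93, p94, p95, p96, p97}, X ∖ U = ∅ — both open, so U is clopen.
Nontrivial clopen(s) exist: e.g. {p97}. So (X, τ) is disconnected.
Compute connected components by grouping points that agree on all clopens:
  component: {p97}
  component: {p92, p93, p94, p95, p96}


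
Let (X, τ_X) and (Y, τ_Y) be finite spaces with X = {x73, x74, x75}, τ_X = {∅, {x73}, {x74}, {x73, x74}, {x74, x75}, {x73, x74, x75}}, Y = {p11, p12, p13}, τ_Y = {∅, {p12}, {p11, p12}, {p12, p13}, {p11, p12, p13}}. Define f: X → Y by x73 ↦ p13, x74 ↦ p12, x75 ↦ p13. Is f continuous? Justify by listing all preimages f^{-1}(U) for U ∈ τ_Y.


f IS continuous.

Compute f^{-1}(U) for each U ∈ τ_Y:
  U = ∅: f^{-1}(U) = ∅ ∈ τ_X ✓.
  U = {p12}: f^{-1}(U) = {x74} ∈ τ_X ✓.
  U = {p11, p12}: f^{-1}(U) = {x74} ∈ τ_X ✓.
  U = {p12, p13}: f^{-1}(U) = {x73, x74, x75} ∈ τ_X ✓.
  U = {p11, p12, p13}: f^{-1}(U) = {x73, x74, x75} ∈ τ_X ✓.
Every preimage lies in τ_X, so f IS continuous.


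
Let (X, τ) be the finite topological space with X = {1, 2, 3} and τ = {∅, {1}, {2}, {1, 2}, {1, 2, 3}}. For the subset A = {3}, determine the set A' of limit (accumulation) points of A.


A' = ∅

For each x ∈ X, list the open sets U ∈ τ with x ∈ U, then check whether U ∩ (A ∖ {x}) ≠ ∅ for every such U.
  x = 1: open {1} ∋ x has {1} ∩ (A ∖ {1}) = ∅, so x is NOT a limit point.
  x = 2: open {2} ∋ x has {2} ∩ (A ∖ {2}) = ∅, so x is NOT a limit point.
  x = 3: open {1, 2, 3} ∋ x has {1, 2, 3} ∩ (A ∖ {3}) = ∅, so x is NOT a limit point.
Collecting: A' = ∅.


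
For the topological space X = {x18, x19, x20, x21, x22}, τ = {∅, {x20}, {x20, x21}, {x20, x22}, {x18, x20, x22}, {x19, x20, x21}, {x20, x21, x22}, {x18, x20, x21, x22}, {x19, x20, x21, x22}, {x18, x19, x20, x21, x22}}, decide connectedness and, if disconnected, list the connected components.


(X, τ) is connected.

Find clopen sets (U ∈ τ with X ∖ U ∈ τ):
  U = ∅, X ∖ U = {x18, x19, x20, x21, x22} — both open, so U is clopen.
  U = {x18, x19, x20, x21, x22}, X ∖ U = ∅ — both open, so U is clopen.
Only trivial clopens (∅ and X) exist, so (X, τ) is connected.
Compute connected components by grouping points that agree on all clopens:
  component: {x18, x19, x20, x21, x22}
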